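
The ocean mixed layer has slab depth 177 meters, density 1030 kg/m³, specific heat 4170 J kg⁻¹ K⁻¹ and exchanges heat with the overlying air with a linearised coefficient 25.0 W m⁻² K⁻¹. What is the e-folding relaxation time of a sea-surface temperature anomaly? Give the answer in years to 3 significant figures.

0.964 years

Areal heat capacity C = ρ c_p D = 1030 × 4170 × 177 = 7.60×10^8 J/(m²·K).
Relaxation time τ = C / λ = 7.60×10^8 / 25.0 = 3.04×10^7 s.
In years: 3.04×10^7 s / (3.156×10^7 s/year) = 0.964 years.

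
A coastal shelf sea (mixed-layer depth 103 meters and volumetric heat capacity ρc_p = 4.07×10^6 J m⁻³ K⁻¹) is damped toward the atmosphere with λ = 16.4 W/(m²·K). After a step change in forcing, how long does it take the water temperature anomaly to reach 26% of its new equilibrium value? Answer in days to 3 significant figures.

Areal heat capacity C = ρc_p × D = 4.07×10^6 × 103 = 4.19×10^8 J/(m²·K).
τ = C / λ = 4.19×10^8 / 16.4 = 2.56×10^7 s.
Fraction reached: 1 − e^(−t/τ) = 0.26 ⇒ t = −τ ln(1 − 0.26) = τ × 0.301.
t = 7.70×10^6 s = 89.1 days.

89.1 days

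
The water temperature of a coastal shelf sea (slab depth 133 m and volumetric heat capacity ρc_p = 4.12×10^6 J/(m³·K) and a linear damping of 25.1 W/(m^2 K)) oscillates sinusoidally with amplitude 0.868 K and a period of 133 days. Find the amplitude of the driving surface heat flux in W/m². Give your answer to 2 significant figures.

Areal heat capacity C = ρc_p × D = 4.12×10^6 × 133 = 5.48×10^8 J/(m^2 K).
ω = 2π / 1.15×10^7 s = 5.47×10^-7 s⁻¹.
√((Cω)² + λ²) = √((300)² + 25.1²) = 301 W/(m²·K).
F₀ = A × √((Cω)²+λ²) = 0.868 × 301 = 261 W/m².

260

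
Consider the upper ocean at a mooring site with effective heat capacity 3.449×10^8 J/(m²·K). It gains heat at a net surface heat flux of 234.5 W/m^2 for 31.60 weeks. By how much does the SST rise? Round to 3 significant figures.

13.0 K

Areal heat capacity C = 3.449×10^8 J/(m²·K) (given).
Net heat input Q = F Δt = 234.5 × (31.60 weeks × 6.048×10^5 s/week) = 4.48×10^9 J/m².
ΔT = Q / C = 4.48×10^9 / 3.45×10^8 = 13.0 K.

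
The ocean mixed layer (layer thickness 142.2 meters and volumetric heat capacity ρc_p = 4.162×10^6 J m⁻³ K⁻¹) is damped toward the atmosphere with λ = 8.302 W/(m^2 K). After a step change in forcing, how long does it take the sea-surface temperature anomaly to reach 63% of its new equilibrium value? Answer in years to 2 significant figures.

2.2 years

Areal heat capacity C = ρc_p × D = 4.162×10^6 × 142.2 = 5.92×10^8 J m⁻² K⁻¹.
τ = C / λ = 5.92×10^8 / 8.302 = 7.13×10^7 s.
Fraction reached: 1 − e^(−t/τ) = 0.63 ⇒ t = −τ ln(1 − 0.63) = τ × 0.994.
t = 7.09×10^7 s = 2.25 years.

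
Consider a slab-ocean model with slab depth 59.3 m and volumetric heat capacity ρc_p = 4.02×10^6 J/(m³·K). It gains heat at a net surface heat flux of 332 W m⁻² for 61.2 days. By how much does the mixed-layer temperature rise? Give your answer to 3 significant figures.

7.36 K

Areal heat capacity C = ρc_p × D = 4.02×10^6 × 59.3 = 2.38×10^8 J m⁻² K⁻¹.
Net heat input Q = F Δt = 332 × (61.2 days × 86400 s/day) = 1.76×10^9 J/m².
ΔT = Q / C = 1.76×10^9 / 2.38×10^8 = 7.36 K.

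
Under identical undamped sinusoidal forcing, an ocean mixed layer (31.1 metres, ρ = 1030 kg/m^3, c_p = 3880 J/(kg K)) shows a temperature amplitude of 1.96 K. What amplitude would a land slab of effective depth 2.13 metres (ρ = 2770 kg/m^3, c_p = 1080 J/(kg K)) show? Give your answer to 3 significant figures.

38.2 K

C_ocean = 1.24×10^8 J/(m²·K); C_land = 6.37×10^6 J/(m²·K).
A ∝ 1/C ⇒ A_land = A_ocean × C_ocean/C_land = 1.96 × 19.5 = 38.2 K.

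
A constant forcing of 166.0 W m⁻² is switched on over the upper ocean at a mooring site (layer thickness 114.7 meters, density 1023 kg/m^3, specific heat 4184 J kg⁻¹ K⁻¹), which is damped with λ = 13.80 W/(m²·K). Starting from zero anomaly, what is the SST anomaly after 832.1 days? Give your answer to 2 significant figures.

10 K

Areal heat capacity C = ρ c_p D = 1023 × 4184 × 114.7 = 4.91×10^8 J m⁻² K⁻¹.
τ = C / λ = 4.91×10^8 / 13.80 = 3.56×10^7 s.
Equilibrium anomaly ΔT_eq = F / λ = 166.0 / 13.80 = 12.0 K.
t = 832.1 days = 7.19×10^7 s, so t/τ = 2.02.
ΔT(t) = ΔT_eq (1 − e^(−t/τ)) = 12.0 × (1 − e^−2.02) = 10.4 K.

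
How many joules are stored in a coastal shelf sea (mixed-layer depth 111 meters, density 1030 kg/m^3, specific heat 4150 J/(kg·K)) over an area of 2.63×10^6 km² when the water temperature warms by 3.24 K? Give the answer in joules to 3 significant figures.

Areal heat capacity C = ρ c_p D = 1030 × 4150 × 111 = 4.74×10^8 J/(m²·K).
Heat per unit area: q = C ΔT = 4.74×10^8 × 3.24 = 1.54×10^9 J/m².
Total heat: Q = q × A = 1.54×10^9 × (2.63×10^6 × 10⁶ m²) = 4.04×10^21 J.

4.04×10^21 J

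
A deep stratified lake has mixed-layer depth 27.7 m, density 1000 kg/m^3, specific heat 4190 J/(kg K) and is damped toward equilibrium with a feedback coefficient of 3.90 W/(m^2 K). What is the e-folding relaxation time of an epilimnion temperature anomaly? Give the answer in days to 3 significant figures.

Areal heat capacity C = ρ c_p D = 1000 × 4190 × 27.7 = 1.16×10^8 J m⁻² K⁻¹.
Relaxation time τ = C / λ = 1.16×10^8 / 3.90 = 2.98×10^7 s.
In days: 2.98×10^7 s / (86400 s/day) = 344 days.

344 days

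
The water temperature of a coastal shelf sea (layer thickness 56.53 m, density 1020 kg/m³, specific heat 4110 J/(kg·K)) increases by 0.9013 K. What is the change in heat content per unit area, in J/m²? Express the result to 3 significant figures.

Areal heat capacity C = ρ c_p D = 1020 × 4110 × 56.53 = 2.37×10^8 J m⁻² K⁻¹.
ΔQ = C ΔT = 2.37×10^8 × 0.9013 = 2.14×10^8 J/m².

2.14×10^8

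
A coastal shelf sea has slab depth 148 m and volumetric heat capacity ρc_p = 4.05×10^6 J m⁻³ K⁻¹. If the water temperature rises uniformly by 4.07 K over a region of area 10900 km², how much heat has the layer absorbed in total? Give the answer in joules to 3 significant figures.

2.66×10^19 J

Areal heat capacity C = ρc_p × D = 4.05×10^6 × 148 = 5.99×10^8 J/(m^2 K).
Heat per unit area: q = C ΔT = 5.99×10^8 × 4.07 = 2.44×10^9 J/m².
Total heat: Q = q × A = 2.44×10^9 × (10900 × 10⁶ m²) = 2.66×10^19 J.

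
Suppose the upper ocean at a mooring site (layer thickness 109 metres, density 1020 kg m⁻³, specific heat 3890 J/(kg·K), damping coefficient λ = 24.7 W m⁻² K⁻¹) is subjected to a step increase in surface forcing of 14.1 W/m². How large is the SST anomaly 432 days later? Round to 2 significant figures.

Areal heat capacity C = ρ c_p D = 1020 × 3890 × 109 = 4.32×10^8 J/(m²·K).
τ = C / λ = 4.32×10^8 / 24.7 = 1.75×10^7 s.
Equilibrium anomaly ΔT_eq = F / λ = 14.1 / 24.7 = 0.571 K.
t = 432 days = 3.73×10^7 s, so t/τ = 2.13.
ΔT(t) = ΔT_eq (1 − e^(−t/τ)) = 0.571 × (1 − e^−2.13) = 0.503 K.

0.50 K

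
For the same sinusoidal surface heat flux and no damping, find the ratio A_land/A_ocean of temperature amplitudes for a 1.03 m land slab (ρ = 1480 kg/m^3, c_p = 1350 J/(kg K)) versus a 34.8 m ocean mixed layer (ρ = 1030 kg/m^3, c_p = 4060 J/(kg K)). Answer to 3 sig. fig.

C_ocean = 1030 × 4060 × 34.8 = 1.46×10^8 J/(m²·K).
C_land = 1480 × 1350 × 1.03 = 2.06×10^6 J/(m²·K).
Undamped amplitude ∝ 1/C, so A_land/A_ocean = C_ocean/C_land = 70.7.

70.7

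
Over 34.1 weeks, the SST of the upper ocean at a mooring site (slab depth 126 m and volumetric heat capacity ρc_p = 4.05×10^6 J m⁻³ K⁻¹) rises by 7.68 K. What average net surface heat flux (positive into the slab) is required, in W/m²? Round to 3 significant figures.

190

Areal heat capacity C = ρc_p × D = 4.05×10^6 × 126 = 5.10×10^8 J m⁻² K⁻¹.
Required heat per unit area: Q = C ΔT = 5.10×10^8 × 7.68 = 3.92×10^9 J/m².
Flux F = Q / Δt = 3.92×10^9 / 2.06×10^7 s = 190 W/m².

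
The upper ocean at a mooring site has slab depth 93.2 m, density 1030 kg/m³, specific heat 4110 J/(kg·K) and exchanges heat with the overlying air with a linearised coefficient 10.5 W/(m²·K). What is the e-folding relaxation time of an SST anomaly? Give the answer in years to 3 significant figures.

Areal heat capacity C = ρ c_p D = 1030 × 4110 × 93.2 = 3.95×10^8 J/(m²·K).
Relaxation time τ = C / λ = 3.95×10^8 / 10.5 = 3.76×10^7 s.
In years: 3.76×10^7 s / (3.156×10^7 s/year) = 1.19 years.

1.19 years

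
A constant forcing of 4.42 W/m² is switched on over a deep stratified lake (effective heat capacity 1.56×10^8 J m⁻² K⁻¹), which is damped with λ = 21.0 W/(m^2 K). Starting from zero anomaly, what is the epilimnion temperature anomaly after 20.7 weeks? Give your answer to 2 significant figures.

Areal heat capacity C = 1.56×10^8 J m⁻² K⁻¹ (given).
τ = C / λ = 1.56×10^8 / 21.0 = 7.43×10^6 s.
Equilibrium anomaly ΔT_eq = F / λ = 4.42 / 21.0 = 0.210 K.
t = 20.7 weeks = 1.25×10^7 s, so t/τ = 1.69.
ΔT(t) = ΔT_eq (1 − e^(−t/τ)) = 0.210 × (1 − e^−1.69) = 0.171 K.

0.17 K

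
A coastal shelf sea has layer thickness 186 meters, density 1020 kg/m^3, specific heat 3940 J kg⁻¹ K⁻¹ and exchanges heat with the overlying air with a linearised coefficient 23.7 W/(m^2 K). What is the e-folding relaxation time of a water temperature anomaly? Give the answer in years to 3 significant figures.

0.999 years

Areal heat capacity C = ρ c_p D = 1020 × 3940 × 186 = 7.47×10^8 J/(m^2 K).
Relaxation time τ = C / λ = 7.47×10^8 / 23.7 = 3.15×10^7 s.
In years: 3.15×10^7 s / (3.156×10^7 s/year) = 0.999 years.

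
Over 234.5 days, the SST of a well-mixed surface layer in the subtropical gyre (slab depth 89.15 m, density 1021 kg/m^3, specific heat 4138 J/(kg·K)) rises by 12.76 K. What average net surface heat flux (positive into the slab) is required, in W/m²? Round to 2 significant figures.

240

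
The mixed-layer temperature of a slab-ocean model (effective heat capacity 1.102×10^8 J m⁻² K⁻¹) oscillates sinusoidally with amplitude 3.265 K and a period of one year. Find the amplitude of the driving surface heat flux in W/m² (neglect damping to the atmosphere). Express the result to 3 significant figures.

71.7

Areal heat capacity C = 1.102×10^8 J m⁻² K⁻¹ (given).
ω = 2π / 3.15×10^7 s = 1.99×10^-7 s⁻¹.
Cω = 1.10×10^8 × 1.99×10^-7 = 22.0 W/(m²·K).
F₀ = A × Cω = 3.265 × 22.0 = 71.7 W/m².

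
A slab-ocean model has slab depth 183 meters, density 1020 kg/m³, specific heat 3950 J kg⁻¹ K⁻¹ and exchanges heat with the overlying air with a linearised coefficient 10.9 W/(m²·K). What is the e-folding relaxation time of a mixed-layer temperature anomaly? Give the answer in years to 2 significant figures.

2.1 years

Areal heat capacity C = ρ c_p D = 1020 × 3950 × 183 = 7.37×10^8 J/(m²·K).
Relaxation time τ = C / λ = 7.37×10^8 / 10.9 = 6.76×10^7 s.
In years: 6.76×10^7 s / (3.156×10^7 s/year) = 2.14 years.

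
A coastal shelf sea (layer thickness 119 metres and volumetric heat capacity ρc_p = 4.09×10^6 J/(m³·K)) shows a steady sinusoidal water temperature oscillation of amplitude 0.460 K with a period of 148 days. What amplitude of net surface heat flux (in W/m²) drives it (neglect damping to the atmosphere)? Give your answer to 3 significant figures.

Areal heat capacity C = ρc_p × D = 4.09×10^6 × 119 = 4.87×10^8 J/(m²·K).
ω = 2π / 1.28×10^7 s = 4.91×10^-7 s⁻¹.
Cω = 4.87×10^8 × 4.91×10^-7 = 239 W/(m²·K).
F₀ = A × Cω = 0.460 × 239 = 110 W/m².

110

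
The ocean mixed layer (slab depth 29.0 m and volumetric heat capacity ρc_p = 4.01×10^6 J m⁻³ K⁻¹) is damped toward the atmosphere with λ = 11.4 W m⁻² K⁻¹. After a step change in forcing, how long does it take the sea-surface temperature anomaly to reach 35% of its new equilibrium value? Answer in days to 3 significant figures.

Areal heat capacity C = ρc_p × D = 4.01×10^6 × 29.0 = 1.16×10^8 J m⁻² K⁻¹.
τ = C / λ = 1.16×10^8 / 11.4 = 1.02×10^7 s.
Fraction reached: 1 − e^(−t/τ) = 0.35 ⇒ t = −τ ln(1 − 0.35) = τ × 0.431.
t = 4.39×10^6 s = 50.9 days.

50.9 days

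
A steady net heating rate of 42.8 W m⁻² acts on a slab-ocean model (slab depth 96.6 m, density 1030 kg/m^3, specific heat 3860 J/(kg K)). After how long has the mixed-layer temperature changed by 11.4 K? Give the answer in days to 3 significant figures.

Areal heat capacity C = ρ c_p D = 1030 × 3860 × 96.6 = 3.84×10^8 J/(m²·K).
Time required: Δt = C ΔT / F = 3.84×10^8 × 11.4 / 42.8 = 1.02×10^8 s.
In days: 1.02×10^8 s / (86400 s/day) = 1180 days.

1180 days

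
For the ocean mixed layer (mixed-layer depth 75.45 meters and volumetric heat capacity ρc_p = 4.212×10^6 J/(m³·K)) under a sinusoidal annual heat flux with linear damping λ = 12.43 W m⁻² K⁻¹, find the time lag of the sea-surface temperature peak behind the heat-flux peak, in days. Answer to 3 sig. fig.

80.0 days

Areal heat capacity C = ρc_p × D = 4.212×10^6 × 75.45 = 3.18×10^8 J/(m^2 K).
ω = 2π / 3.15×10^7 s = 1.99×10^-7 s⁻¹.
Phase lag φ = arctan(Cω/λ) = arctan(63.3/12.43) = 1.38 rad.
Time lag = φ / ω = 1.38 / 1.99×10^-7 = 6.91×10^6 s = 80.0 days.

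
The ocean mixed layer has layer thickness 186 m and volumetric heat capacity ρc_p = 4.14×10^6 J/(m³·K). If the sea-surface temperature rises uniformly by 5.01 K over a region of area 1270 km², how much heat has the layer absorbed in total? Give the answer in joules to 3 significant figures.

4.90×10^18 J

Areal heat capacity C = ρc_p × D = 4.14×10^6 × 186 = 7.70×10^8 J/(m^2 K).
Heat per unit area: q = C ΔT = 7.70×10^8 × 5.01 = 3.86×10^9 J/m².
Total heat: Q = q × A = 3.86×10^9 × (1270 × 10⁶ m²) = 4.90×10^18 J.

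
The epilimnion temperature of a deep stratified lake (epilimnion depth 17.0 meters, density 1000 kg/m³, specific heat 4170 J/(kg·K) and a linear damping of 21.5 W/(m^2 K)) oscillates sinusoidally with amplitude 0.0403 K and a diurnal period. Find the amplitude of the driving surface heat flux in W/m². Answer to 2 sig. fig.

210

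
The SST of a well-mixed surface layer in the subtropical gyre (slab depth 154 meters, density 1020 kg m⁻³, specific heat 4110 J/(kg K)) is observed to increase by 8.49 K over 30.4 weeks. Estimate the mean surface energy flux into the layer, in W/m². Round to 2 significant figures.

300

Areal heat capacity C = ρ c_p D = 1020 × 4110 × 154 = 6.46×10^8 J/(m^2 K).
Required heat per unit area: Q = C ΔT = 6.46×10^8 × 8.49 = 5.48×10^9 J/m².
Flux F = Q / Δt = 5.48×10^9 / 1.84×10^7 s = 298 W/m².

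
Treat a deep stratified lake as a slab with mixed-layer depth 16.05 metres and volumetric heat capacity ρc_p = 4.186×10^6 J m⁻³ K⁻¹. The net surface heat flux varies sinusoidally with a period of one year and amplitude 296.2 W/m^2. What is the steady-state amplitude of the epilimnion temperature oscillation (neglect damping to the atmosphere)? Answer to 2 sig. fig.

22 K

Areal heat capacity C = ρc_p × D = 4.186×10^6 × 16.05 = 6.72×10^7 J/(m²·K).
Angular frequency ω = 2π / T = 2π / 3.15×10^7 s = 1.99×10^-7 s⁻¹.
Cω = 6.72×10^7 × 1.99×10^-7 = 13.4 W/(m²·K).
Amplitude A = F₀ / (Cω) = 296.2 / 13.4 = 22.1 K.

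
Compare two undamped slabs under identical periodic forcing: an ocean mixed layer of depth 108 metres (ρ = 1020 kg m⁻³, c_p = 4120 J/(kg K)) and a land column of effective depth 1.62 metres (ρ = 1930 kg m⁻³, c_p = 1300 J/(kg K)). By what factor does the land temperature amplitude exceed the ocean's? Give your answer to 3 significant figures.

112

C_ocean = 1020 × 4120 × 108 = 4.54×10^8 J/(m²·K).
C_land = 1930 × 1300 × 1.62 = 4.06×10^6 J/(m²·K).
Undamped amplitude ∝ 1/C, so A_land/A_ocean = C_ocean/C_land = 112.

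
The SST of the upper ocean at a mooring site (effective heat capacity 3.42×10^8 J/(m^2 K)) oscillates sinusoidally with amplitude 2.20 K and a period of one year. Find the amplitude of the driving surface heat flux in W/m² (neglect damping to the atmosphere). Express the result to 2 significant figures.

Areal heat capacity C = 3.42×10^8 J/(m^2 K) (given).
ω = 2π / 3.15×10^7 s = 1.99×10^-7 s⁻¹.
Cω = 3.42×10^8 × 1.99×10^-7 = 68.1 W/(m²·K).
F₀ = A × Cω = 2.20 × 68.1 = 150 W/m².

150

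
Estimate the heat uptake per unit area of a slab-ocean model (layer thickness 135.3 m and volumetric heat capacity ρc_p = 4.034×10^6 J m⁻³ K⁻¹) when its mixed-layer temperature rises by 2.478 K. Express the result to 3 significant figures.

1.35×10^9

Areal heat capacity C = ρc_p × D = 4.034×10^6 × 135.3 = 5.46×10^8 J m⁻² K⁻¹.
ΔQ = C ΔT = 5.46×10^8 × 2.478 = 1.35×10^9 J/m².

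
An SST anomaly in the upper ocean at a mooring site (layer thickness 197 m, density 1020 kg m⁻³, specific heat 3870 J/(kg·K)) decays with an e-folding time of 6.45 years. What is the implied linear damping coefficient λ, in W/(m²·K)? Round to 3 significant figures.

3.82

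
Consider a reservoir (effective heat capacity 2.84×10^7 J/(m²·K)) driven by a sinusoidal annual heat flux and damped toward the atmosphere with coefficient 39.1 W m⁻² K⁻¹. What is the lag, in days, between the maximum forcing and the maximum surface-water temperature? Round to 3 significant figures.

8.35 days

Areal heat capacity C = 2.84×10^7 J/(m²·K) (given).
ω = 2π / 3.15×10^7 s = 1.99×10^-7 s⁻¹.
Phase lag φ = arctan(Cω/λ) = arctan(5.66/39.1) = 0.144 rad.
Time lag = φ / ω = 0.144 / 1.99×10^-7 = 7.21×10^5 s = 8.35 days.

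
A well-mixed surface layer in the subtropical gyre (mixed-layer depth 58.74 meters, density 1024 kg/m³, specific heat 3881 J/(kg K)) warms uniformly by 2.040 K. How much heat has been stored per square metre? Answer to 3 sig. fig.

Areal heat capacity C = ρ c_p D = 1024 × 3881 × 58.74 = 2.33×10^8 J/(m²·K).
ΔQ = C ΔT = 2.33×10^8 × 2.040 = 4.76×10^8 J/m².

4.76×10^8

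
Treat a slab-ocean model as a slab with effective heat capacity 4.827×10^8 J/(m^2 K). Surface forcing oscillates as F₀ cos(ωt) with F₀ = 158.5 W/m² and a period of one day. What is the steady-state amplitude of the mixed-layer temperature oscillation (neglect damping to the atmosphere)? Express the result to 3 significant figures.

0.00452 K

Areal heat capacity C = 4.827×10^8 J/(m^2 K) (given).
Angular frequency ω = 2π / T = 2π / 86400 s = 7.27×10^-5 s⁻¹.
Cω = 4.83×10^8 × 7.27×10^-5 = 35100 W/(m²·K).
Amplitude A = F₀ / (Cω) = 158.5 / 35100 = 0.00452 K.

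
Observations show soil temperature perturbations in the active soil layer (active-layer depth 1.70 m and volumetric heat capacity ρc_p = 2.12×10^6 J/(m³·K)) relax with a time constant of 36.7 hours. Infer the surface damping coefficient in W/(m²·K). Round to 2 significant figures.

Areal heat capacity C = ρc_p × D = 2.12×10^6 × 1.70 = 3.60×10^6 J/(m²·K).
τ = 36.7 hours = 1.32×10^5 s.
λ = C / τ = 3.60×10^6 / 1.32×10^5 = 27.3 W/(m²·K).

27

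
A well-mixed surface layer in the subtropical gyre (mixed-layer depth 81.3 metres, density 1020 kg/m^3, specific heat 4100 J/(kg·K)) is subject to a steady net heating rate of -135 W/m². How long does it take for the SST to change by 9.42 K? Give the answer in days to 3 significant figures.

Areal heat capacity C = ρ c_p D = 1020 × 4100 × 81.3 = 3.40×10^8 J/(m²·K).
Time required: Δt = C ΔT / F = 3.40×10^8 × -9.42 / -135 = 2.37×10^7 s.
In days: 2.37×10^7 s / (86400 s/day) = 275 days.

275 days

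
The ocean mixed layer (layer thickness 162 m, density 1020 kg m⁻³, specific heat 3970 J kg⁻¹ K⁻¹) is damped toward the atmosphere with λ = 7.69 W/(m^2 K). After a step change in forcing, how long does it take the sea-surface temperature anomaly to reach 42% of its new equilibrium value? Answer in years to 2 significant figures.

Areal heat capacity C = ρ c_p D = 1020 × 3970 × 162 = 6.56×10^8 J m⁻² K⁻¹.
τ = C / λ = 6.56×10^8 / 7.69 = 8.53×10^7 s.
Fraction reached: 1 − e^(−t/τ) = 0.42 ⇒ t = −τ ln(1 − 0.42) = τ × 0.545.
t = 4.65×10^7 s = 1.47 years.

1.5 years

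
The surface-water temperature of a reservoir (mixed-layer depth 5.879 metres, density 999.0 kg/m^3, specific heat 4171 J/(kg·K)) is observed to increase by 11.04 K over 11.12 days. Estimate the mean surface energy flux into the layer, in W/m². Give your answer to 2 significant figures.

Areal heat capacity C = ρ c_p D = 999.0 × 4171 × 5.879 = 2.45×10^7 J m⁻² K⁻¹.
Required heat per unit area: Q = C ΔT = 2.45×10^7 × 11.04 = 2.70×10^8 J/m².
Flux F = Q / Δt = 2.70×10^8 / 9.61×10^5 s = 281 W/m².

280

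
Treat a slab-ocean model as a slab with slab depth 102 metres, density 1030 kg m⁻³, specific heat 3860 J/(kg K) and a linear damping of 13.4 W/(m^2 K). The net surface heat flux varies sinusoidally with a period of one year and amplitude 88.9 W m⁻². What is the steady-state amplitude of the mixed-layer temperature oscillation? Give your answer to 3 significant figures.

Areal heat capacity C = ρ c_p D = 1030 × 3860 × 102 = 4.06×10^8 J/(m²·K).
Angular frequency ω = 2π / T = 2π / 3.15×10^7 s = 1.99×10^-7 s⁻¹.
√((Cω)² + λ²) = √((80.8)² + 13.4²) = 81.9 W/(m²·K).
Amplitude A = F₀ / √((Cω)²+λ²) = 88.9 / 81.9 = 1.09 K.

1.09 K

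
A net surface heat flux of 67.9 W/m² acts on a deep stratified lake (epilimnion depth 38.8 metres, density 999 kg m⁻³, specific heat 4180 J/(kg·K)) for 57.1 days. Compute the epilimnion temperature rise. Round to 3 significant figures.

2.07 K

Areal heat capacity C = ρ c_p D = 999 × 4180 × 38.8 = 1.62×10^8 J/(m^2 K).
Net heat input Q = F Δt = 67.9 × (57.1 days × 86400 s/day) = 3.35×10^8 J/m².
ΔT = Q / C = 3.35×10^8 / 1.62×10^8 = 2.07 K.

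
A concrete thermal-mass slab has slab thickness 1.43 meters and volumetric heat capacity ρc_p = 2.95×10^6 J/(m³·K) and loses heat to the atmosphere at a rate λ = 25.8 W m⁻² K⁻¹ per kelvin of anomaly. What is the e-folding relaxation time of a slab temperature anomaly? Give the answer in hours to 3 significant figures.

45.4 hours

Areal heat capacity C = ρc_p × D = 2.95×10^6 × 1.43 = 4.22×10^6 J/(m²·K).
Relaxation time τ = C / λ = 4.22×10^6 / 25.8 = 1.64×10^5 s.
In hours: 1.64×10^5 s / (3600 s/hour) = 45.4 hours.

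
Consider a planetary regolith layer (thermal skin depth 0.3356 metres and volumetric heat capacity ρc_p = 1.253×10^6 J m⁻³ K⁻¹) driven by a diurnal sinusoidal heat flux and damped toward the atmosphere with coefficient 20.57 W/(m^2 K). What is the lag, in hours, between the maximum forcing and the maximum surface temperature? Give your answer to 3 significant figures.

Areal heat capacity C = ρc_p × D = 1.253×10^6 × 0.3356 = 4.21×10^5 J m⁻² K⁻¹.
ω = 2π / 86400 s = 7.27×10^-5 s⁻¹.
Phase lag φ = arctan(Cω/λ) = arctan(30.6/20.57) = 0.979 rad.
Time lag = φ / ω = 0.979 / 7.27×10^-5 = 13500 s = 3.74 hours.

3.74 hours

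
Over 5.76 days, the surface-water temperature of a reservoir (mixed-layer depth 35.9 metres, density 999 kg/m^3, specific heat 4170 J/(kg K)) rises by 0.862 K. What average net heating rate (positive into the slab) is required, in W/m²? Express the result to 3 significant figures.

Areal heat capacity C = ρ c_p D = 999 × 4170 × 35.9 = 1.50×10^8 J m⁻² K⁻¹.
Required heat per unit area: Q = C ΔT = 1.50×10^8 × 0.862 = 1.29×10^8 J/m².
Flux F = Q / Δt = 1.29×10^8 / 4.98×10^5 s = 259 W/m².

259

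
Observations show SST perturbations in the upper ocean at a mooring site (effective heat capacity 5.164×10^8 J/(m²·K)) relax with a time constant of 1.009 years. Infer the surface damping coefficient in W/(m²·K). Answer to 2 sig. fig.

Areal heat capacity C = 5.164×10^8 J/(m²·K) (given).
τ = 1.009 years = 3.18×10^7 s.
λ = C / τ = 5.16×10^8 / 3.18×10^7 = 16.2 W/(m²·K).

16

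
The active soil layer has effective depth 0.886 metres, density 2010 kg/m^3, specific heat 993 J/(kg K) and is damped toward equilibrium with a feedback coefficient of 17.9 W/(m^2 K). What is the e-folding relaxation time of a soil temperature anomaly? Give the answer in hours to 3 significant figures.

Areal heat capacity C = ρ c_p D = 2010 × 993 × 0.886 = 1.77×10^6 J/(m^2 K).
Relaxation time τ = C / λ = 1.77×10^6 / 17.9 = 98800 s.
In hours: 98800 s / (3600 s/hour) = 27.4 hours.

27.4 hours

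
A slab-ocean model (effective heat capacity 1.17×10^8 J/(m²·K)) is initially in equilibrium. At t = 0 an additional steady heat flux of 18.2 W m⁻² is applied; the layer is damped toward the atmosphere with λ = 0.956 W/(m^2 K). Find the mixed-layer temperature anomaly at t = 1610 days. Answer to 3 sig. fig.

Areal heat capacity C = 1.17×10^8 J/(m²·K) (given).
τ = C / λ = 1.17×10^8 / 0.956 = 1.22×10^8 s.
Equilibrium anomaly ΔT_eq = F / λ = 18.2 / 0.956 = 19.0 K.
t = 1610 days = 1.39×10^8 s, so t/τ = 1.14.
ΔT(t) = ΔT_eq (1 − e^(−t/τ)) = 19.0 × (1 − e^−1.14) = 12.9 K.

12.9 K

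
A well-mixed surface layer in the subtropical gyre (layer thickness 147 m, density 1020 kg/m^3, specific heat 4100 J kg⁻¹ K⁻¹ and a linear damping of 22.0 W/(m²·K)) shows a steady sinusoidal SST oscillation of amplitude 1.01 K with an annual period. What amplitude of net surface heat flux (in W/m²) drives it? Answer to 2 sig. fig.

130

Areal heat capacity C = ρ c_p D = 1020 × 4100 × 147 = 6.15×10^8 J m⁻² K⁻¹.
ω = 2π / 3.15×10^7 s = 1.99×10^-7 s⁻¹.
√((Cω)² + λ²) = √((122)² + 22.0²) = 124 W/(m²·K).
F₀ = A × √((Cω)²+λ²) = 1.01 × 124 = 126 W/m².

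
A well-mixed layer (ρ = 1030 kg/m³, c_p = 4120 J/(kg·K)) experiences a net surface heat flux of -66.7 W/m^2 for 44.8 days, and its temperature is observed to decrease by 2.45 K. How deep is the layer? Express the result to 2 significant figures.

25 m

Heat input Q = F Δt = -66.7 × 3.87×10^6 s = -2.58×10^8 J/m².
Required areal heat capacity C = Q / ΔT = 1.05×10^8 J/(m²·K).
Depth D = C / (ρ c_p) = 1.05×10^8 / (1030 × 4120) = 24.8 m.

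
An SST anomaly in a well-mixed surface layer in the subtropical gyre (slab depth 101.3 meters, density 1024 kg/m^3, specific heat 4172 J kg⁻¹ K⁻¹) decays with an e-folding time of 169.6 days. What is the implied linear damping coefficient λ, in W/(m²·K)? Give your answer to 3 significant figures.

29.5

Areal heat capacity C = ρ c_p D = 1024 × 4172 × 101.3 = 4.33×10^8 J/(m^2 K).
τ = 169.6 days = 1.47×10^7 s.
λ = C / τ = 4.33×10^8 / 1.47×10^7 = 29.5 W/(m²·K).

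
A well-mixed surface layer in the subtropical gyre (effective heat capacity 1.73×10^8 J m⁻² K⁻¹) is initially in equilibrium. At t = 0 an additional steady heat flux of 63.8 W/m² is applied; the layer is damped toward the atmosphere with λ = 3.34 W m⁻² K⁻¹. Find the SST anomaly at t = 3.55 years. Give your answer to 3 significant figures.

16.9 K

Areal heat capacity C = 1.73×10^8 J m⁻² K⁻¹ (given).
τ = C / λ = 1.73×10^8 / 3.34 = 5.18×10^7 s.
Equilibrium anomaly ΔT_eq = F / λ = 63.8 / 3.34 = 19.1 K.
t = 3.55 years = 1.12×10^8 s, so t/τ = 2.16.
ΔT(t) = ΔT_eq (1 − e^(−t/τ)) = 19.1 × (1 − e^−2.16) = 16.9 K.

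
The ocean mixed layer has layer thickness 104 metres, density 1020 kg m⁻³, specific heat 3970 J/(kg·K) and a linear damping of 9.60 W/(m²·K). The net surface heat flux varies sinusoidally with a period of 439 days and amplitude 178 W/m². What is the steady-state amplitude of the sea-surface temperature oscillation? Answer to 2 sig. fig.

Areal heat capacity C = ρ c_p D = 1020 × 3970 × 104 = 4.21×10^8 J/(m^2 K).
Angular frequency ω = 2π / T = 2π / 3.79×10^7 s = 1.66×10^-7 s⁻¹.
√((Cω)² + λ²) = √((69.8)² + 9.60²) = 70.4 W/(m²·K).
Amplitude A = F₀ / √((Cω)²+λ²) = 178 / 70.4 = 2.53 K.

2.5 K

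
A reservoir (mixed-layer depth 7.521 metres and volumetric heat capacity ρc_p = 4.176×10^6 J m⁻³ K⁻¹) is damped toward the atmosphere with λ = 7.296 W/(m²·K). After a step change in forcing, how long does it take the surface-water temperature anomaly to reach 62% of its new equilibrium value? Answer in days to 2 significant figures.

Areal heat capacity C = ρc_p × D = 4.176×10^6 × 7.521 = 3.14×10^7 J/(m^2 K).
τ = C / λ = 3.14×10^7 / 7.296 = 4.30×10^6 s.
Fraction reached: 1 − e^(−t/τ) = 0.62 ⇒ t = −τ ln(1 − 0.62) = τ × 0.968.
t = 4.17×10^6 s = 48.2 days.

48 days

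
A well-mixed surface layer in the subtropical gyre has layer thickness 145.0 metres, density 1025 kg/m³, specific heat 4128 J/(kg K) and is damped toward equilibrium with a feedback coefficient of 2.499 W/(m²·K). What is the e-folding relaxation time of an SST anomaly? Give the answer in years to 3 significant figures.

7.78 years

Areal heat capacity C = ρ c_p D = 1025 × 4128 × 145.0 = 6.14×10^8 J m⁻² K⁻¹.
Relaxation time τ = C / λ = 6.14×10^8 / 2.499 = 2.46×10^8 s.
In years: 2.46×10^8 s / (3.156×10^7 s/year) = 7.78 years.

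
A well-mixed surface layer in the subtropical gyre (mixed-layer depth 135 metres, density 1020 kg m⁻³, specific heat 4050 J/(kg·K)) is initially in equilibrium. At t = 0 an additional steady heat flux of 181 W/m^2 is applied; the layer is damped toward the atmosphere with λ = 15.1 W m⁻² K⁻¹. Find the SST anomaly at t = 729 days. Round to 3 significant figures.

Areal heat capacity C = ρ c_p D = 1020 × 4050 × 135 = 5.58×10^8 J/(m²·K).
τ = C / λ = 5.58×10^8 / 15.1 = 3.69×10^7 s.
Equilibrium anomaly ΔT_eq = F / λ = 181 / 15.1 = 12.0 K.
t = 729 days = 6.30×10^7 s, so t/τ = 1.71.
ΔT(t) = ΔT_eq (1 − e^(−t/τ)) = 12.0 × (1 − e^−1.71) = 9.81 K.

9.81 K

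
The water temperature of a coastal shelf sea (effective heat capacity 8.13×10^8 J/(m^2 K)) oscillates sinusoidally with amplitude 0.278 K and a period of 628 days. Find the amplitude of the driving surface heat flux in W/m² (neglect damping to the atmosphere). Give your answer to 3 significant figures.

26.2

Areal heat capacity C = 8.13×10^8 J/(m^2 K) (given).
ω = 2π / 5.43×10^7 s = 1.16×10^-7 s⁻¹.
Cω = 8.13×10^8 × 1.16×10^-7 = 94.1 W/(m²·K).
F₀ = A × Cω = 0.278 × 94.1 = 26.2 W/m².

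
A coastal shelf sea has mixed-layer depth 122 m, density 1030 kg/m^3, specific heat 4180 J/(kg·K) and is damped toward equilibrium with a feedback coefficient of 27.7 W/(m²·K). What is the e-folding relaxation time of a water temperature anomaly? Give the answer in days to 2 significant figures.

220 days

Areal heat capacity C = ρ c_p D = 1030 × 4180 × 122 = 5.25×10^8 J/(m²·K).
Relaxation time τ = C / λ = 5.25×10^8 / 27.7 = 1.90×10^7 s.
In days: 1.90×10^7 s / (86400 s/day) = 219 days.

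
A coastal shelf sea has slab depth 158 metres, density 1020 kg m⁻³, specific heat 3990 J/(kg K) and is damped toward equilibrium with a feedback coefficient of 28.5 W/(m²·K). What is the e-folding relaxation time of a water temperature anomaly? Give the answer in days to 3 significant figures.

Areal heat capacity C = ρ c_p D = 1020 × 3990 × 158 = 6.43×10^8 J/(m²·K).
Relaxation time τ = C / λ = 6.43×10^8 / 28.5 = 2.26×10^7 s.
In days: 2.26×10^7 s / (86400 s/day) = 261 days.

261 days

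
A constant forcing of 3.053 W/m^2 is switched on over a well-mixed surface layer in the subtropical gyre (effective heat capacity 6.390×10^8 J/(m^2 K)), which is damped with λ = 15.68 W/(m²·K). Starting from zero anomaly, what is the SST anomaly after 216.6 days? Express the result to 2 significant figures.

Areal heat capacity C = 6.390×10^8 J/(m^2 K) (given).
τ = C / λ = 6.39×10^8 / 15.68 = 4.08×10^7 s.
Equilibrium anomaly ΔT_eq = F / λ = 3.053 / 15.68 = 0.195 K.
t = 216.6 days = 1.87×10^7 s, so t/τ = 0.459.
ΔT(t) = ΔT_eq (1 − e^(−t/τ)) = 0.195 × (1 − e^−0.459) = 0.0717 K.

0.072 K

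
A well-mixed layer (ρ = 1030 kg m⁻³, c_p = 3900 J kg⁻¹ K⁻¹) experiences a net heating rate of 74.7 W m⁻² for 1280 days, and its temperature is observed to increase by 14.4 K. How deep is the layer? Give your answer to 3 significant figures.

143 m

Heat input Q = F Δt = 74.7 × 1.11×10^8 s = 8.26×10^9 J/m².
Required areal heat capacity C = Q / ΔT = 5.74×10^8 J/(m²·K).
Depth D = C / (ρ c_p) = 5.74×10^8 / (1030 × 3900) = 143 m.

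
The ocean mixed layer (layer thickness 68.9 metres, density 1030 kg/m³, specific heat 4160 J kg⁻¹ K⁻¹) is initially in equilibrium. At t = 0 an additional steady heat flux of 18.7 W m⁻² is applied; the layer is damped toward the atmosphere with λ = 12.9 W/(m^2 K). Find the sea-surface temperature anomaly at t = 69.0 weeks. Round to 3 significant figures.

Areal heat capacity C = ρ c_p D = 1030 × 4160 × 68.9 = 2.95×10^8 J/(m²·K).
τ = C / λ = 2.95×10^8 / 12.9 = 2.29×10^7 s.
Equilibrium anomaly ΔT_eq = F / λ = 18.7 / 12.9 = 1.45 K.
t = 69.0 weeks = 4.17×10^7 s, so t/τ = 1.82.
ΔT(t) = ΔT_eq (1 − e^(−t/τ)) = 1.45 × (1 − e^−1.82) = 1.22 K.

1.22 K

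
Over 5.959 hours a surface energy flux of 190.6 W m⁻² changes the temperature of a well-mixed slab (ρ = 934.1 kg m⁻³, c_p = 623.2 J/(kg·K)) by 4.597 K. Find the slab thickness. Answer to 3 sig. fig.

1.53 m

Heat input Q = F Δt = 190.6 × 21500 s = 4.09×10^6 J/m².
Required areal heat capacity C = Q / ΔT = 8.89×10^5 J/(m²·K).
Depth D = C / (ρ c_p) = 8.89×10^5 / (934.1 × 623.2) = 1.53 m.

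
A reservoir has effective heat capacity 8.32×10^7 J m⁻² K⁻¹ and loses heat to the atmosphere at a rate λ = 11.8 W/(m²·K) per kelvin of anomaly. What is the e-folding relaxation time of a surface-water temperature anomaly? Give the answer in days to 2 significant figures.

82 days

Areal heat capacity C = 8.32×10^7 J m⁻² K⁻¹ (given).
Relaxation time τ = C / λ = 8.32×10^7 / 11.8 = 7.05×10^6 s.
In days: 7.05×10^6 s / (86400 s/day) = 81.6 days.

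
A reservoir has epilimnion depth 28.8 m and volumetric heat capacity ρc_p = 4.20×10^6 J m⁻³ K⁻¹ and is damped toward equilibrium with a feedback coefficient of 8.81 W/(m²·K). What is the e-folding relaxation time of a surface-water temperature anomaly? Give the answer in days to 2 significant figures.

160 days

Areal heat capacity C = ρc_p × D = 4.20×10^6 × 28.8 = 1.21×10^8 J/(m²·K).
Relaxation time τ = C / λ = 1.21×10^8 / 8.81 = 1.37×10^7 s.
In days: 1.37×10^7 s / (86400 s/day) = 159 days.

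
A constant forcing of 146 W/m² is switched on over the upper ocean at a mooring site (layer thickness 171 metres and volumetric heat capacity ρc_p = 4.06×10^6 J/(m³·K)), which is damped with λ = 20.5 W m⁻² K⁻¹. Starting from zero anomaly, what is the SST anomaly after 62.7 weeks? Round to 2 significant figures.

Areal heat capacity C = ρc_p × D = 4.06×10^6 × 171 = 6.94×10^8 J/(m^2 K).
τ = C / λ = 6.94×10^8 / 20.5 = 3.39×10^7 s.
Equilibrium anomaly ΔT_eq = F / λ = 146 / 20.5 = 7.12 K.
t = 62.7 weeks = 3.79×10^7 s, so t/τ = 1.12.
ΔT(t) = ΔT_eq (1 − e^(−t/τ)) = 7.12 × (1 − e^−1.12) = 4.80 K.

4.8 K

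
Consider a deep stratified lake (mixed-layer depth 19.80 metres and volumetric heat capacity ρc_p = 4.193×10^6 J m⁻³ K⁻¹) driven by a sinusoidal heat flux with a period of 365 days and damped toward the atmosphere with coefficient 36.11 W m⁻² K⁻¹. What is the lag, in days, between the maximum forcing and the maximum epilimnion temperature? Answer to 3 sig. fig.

25.0 days

Areal heat capacity C = ρc_p × D = 4.193×10^6 × 19.80 = 8.30×10^7 J m⁻² K⁻¹.
ω = 2π / 3.15×10^7 s = 1.99×10^-7 s⁻¹.
Phase lag φ = arctan(Cω/λ) = arctan(16.5/36.11) = 0.430 rad.
Time lag = φ / ω = 0.430 / 1.99×10^-7 = 2.16×10^6 s = 25.0 days.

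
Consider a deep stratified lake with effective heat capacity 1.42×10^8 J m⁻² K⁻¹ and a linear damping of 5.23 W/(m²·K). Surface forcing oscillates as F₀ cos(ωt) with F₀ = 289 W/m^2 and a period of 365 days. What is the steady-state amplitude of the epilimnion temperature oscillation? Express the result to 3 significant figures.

Areal heat capacity C = 1.42×10^8 J m⁻² K⁻¹ (given).
Angular frequency ω = 2π / T = 2π / 3.15×10^7 s = 1.99×10^-7 s⁻¹.
√((Cω)² + λ²) = √((28.3)² + 5.23²) = 28.8 W/(m²·K).
Amplitude A = F₀ / √((Cω)²+λ²) = 289 / 28.8 = 10.0 K.

10.0 K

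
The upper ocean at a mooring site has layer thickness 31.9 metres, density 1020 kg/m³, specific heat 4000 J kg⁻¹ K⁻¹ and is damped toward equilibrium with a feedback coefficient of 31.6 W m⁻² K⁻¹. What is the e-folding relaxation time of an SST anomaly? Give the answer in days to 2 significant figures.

48 days

Areal heat capacity C = ρ c_p D = 1020 × 4000 × 31.9 = 1.30×10^8 J/(m²·K).
Relaxation time τ = C / λ = 1.30×10^8 / 31.6 = 4.12×10^6 s.
In days: 4.12×10^6 s / (86400 s/day) = 47.7 days.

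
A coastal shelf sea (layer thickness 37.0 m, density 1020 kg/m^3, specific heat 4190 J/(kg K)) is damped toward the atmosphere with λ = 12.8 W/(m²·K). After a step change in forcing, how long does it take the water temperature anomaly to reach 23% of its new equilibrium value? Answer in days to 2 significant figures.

37 days

Areal heat capacity C = ρ c_p D = 1020 × 4190 × 37.0 = 1.58×10^8 J/(m²·K).
τ = C / λ = 1.58×10^8 / 12.8 = 1.24×10^7 s.
Fraction reached: 1 − e^(−t/τ) = 0.23 ⇒ t = −τ ln(1 − 0.23) = τ × 0.261.
t = 3.23×10^6 s = 37.4 days.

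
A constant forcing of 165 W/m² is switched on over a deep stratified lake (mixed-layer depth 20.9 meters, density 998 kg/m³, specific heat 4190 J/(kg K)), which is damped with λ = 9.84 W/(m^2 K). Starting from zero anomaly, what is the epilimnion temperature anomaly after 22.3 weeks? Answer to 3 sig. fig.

Areal heat capacity C = ρ c_p D = 998 × 4190 × 20.9 = 8.74×10^7 J/(m²·K).
τ = C / λ = 8.74×10^7 / 9.84 = 8.88×10^6 s.
Equilibrium anomaly ΔT_eq = F / λ = 165 / 9.84 = 16.8 K.
t = 22.3 weeks = 1.35×10^7 s, so t/τ = 1.52.
ΔT(t) = ΔT_eq (1 − e^(−t/τ)) = 16.8 × (1 − e^−1.52) = 13.1 K.

13.1 K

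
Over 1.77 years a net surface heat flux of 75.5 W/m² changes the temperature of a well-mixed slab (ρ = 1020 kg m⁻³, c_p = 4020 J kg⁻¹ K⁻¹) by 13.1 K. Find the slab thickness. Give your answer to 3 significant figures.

78.5 m

Heat input Q = F Δt = 75.5 × 5.59×10^7 s = 4.22×10^9 J/m².
Required areal heat capacity C = Q / ΔT = 3.22×10^8 J/(m²·K).
Depth D = C / (ρ c_p) = 3.22×10^8 / (1020 × 4020) = 78.5 m.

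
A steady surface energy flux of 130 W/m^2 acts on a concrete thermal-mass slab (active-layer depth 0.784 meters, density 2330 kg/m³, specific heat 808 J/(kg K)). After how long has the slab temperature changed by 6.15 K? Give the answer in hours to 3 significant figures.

19.4 hours

Areal heat capacity C = ρ c_p D = 2330 × 808 × 0.784 = 1.48×10^6 J/(m²·K).
Time required: Δt = C ΔT / F = 1.48×10^6 × 6.15 / 130 = 69800 s.
In hours: 69800 s / (3600 s/hour) = 19.4 hours.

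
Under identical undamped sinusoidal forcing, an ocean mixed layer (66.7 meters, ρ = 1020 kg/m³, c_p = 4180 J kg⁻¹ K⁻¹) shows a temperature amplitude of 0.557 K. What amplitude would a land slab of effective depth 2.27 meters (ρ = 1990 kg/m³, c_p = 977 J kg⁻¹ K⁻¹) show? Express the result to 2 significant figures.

C_ocean = 2.84×10^8 J/(m²·K); C_land = 4.41×10^6 J/(m²·K).
A ∝ 1/C ⇒ A_land = A_ocean × C_ocean/C_land = 0.557 × 64.4 = 35.9 K.

36 K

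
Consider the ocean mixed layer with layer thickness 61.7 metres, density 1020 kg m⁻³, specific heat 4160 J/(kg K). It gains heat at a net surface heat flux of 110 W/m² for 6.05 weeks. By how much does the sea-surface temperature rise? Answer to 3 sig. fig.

1.54 K

Areal heat capacity C = ρ c_p D = 1020 × 4160 × 61.7 = 2.62×10^8 J/(m²·K).
Net heat input Q = F Δt = 110 × (6.05 weeks × 6.048×10^5 s/week) = 4.02×10^8 J/m².
ΔT = Q / C = 4.02×10^8 / 2.62×10^8 = 1.54 K.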